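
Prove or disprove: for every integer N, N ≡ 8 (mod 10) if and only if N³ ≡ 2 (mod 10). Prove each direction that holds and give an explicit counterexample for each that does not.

Both directions hold; the statement is true.

[⇐] Suppose N³ ≡ 2 (mod 10). The only residue r in {0, …, 9} with r³ ≡ 2 (mod 10) is r = 8, so N ≡ 8 (mod 10).

[⇒] Suppose N ≡ 8 (mod 10). Write N = 10j + 8. Then (10j + 8)³ = 1000j³ + 2400j² + 1920j + 512 = 10(100j³ + 240j² + 192j + 51) + 2, so N³ ≡ 2 (mod 10).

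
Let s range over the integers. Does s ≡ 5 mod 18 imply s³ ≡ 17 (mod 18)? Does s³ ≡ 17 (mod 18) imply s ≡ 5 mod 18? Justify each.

(⟹) Suppose s ≡ 5 mod 18. Write s = 18j + 5. Then (18j + 5)³ = 5832j³ + 4860j² + 1350j + 125 = 18(324j³ + 270j² + 75j + 6) + 17, so s³ ≡ 17 (mod 18).

(⟸) This fails: take s = 11. Then 11³ = 1331 ≡ 17 (mod 18), yet 11 ≡ 11 (mod 18), not 5.

(⇒) holds; (⇐) fails.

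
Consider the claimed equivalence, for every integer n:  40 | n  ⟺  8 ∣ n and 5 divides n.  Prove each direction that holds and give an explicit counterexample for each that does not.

Both directions hold; the statement is true.

Forward direction. If 40 ∣ n, write n = 40q. Since 40 = 5·8, n = 8·(5q), so 8 ∣ n; and since 40 = 8·5, n = 5·(8q), so 5 ∣ n.

Converse. Suppose 8 ∣ n and 5 ∣ n. Any common multiple of 8 and 5 is a multiple of their lcm; here gcd(8, 5) = 1, so lcm(8, 5) = 8·5 = 40, so 40 ∣ n.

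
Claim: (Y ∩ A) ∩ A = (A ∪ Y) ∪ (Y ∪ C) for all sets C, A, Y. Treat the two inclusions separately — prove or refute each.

Only the forward inclusion holds.

(⟸) This inclusion fails. Take C = {1}, A = ∅, Y = ∅; then 1 ∈ (A ∪ Y) ∪ (Y ∪ C) but 1 ∉ (Y ∩ A) ∩ A.

(⟹) Let x ∈ (Y ∩ A) ∩ A. Then either x ∈ A ∩ Y and x ∉ C; or x ∈ C ∩ A ∩ Y. In each case x ∈ (A ∪ Y) ∪ (Y ∪ C), so (Y ∩ A) ∩ A ⊆ (A ∪ Y) ∪ (Y ∪ C).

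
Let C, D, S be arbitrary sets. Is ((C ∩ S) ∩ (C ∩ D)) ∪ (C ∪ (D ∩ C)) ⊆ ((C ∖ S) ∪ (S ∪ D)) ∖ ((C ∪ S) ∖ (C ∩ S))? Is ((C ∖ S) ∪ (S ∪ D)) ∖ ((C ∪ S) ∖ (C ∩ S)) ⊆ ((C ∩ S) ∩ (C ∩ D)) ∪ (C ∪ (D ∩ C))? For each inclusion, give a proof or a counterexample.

(⟹) This inclusion fails. Take C = {1}, D = ∅, S = ∅; then 1 ∈ ((C ∩ S) ∩ (C ∩ D)) ∪ (C ∪ (D ∩ C)) but 1 ∉ ((C ∖ S) ∪ (S ∪ D)) ∖ ((C ∪ S) ∖ (C ∩ S)).

(⟸) This inclusion fails. Take C = ∅, D = {1}, S = ∅; then 1 ∈ ((C ∖ S) ∪ (S ∪ D)) ∖ ((C ∪ S) ∖ (C ∩ S)) but 1 ∉ ((C ∩ S) ∩ (C ∩ D)) ∪ (C ∪ (D ∩ C)).

Both inclusions fail.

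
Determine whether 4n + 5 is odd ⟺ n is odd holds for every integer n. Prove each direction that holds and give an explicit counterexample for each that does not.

[⇒] This fails: take n = 6. Then 4n + 5 = 29, which is odd, yet n = 6 is even, not odd.

[⇐] Suppose n is odd. Since 4 is even, 4n is even for every n, so 4n + 5 has the same parity as 5, which is odd. Hence 4n + 5 is odd.

Only the reverse direction holds.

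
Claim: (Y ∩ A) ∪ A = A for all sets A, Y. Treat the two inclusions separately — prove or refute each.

Both inclusions hold; the sets are equal.

(⊆) Let x ∈ (Y ∩ A) ∪ A. Then either x ∈ A and x ∉ Y; or x ∈ A ∩ Y. In each case x ∈ A, so (Y ∩ A) ∪ A ⊆ A.

(⊇) Let x ∈ A. Then either x ∈ A and x ∉ Y; or x ∈ A ∩ Y. In each case x ∈ (Y ∩ A) ∪ A, so A ⊆ (Y ∩ A) ∪ A.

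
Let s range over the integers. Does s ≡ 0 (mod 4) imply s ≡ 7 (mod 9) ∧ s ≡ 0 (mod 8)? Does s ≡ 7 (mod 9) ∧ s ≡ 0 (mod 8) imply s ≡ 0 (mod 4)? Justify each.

(⇒) This fails: s = 0 gives 0 ≡ 0 (mod 4) but 0 ≡ 0 (mod 9), so the conjunction on the right does not hold.

(⇐) Conversely, if s ≡ 7 (mod 9) and s ≡ 0 (mod 8), then by the Chinese remainder theorem s ≡ 16 (mod 72). Since 16 ≡ 0 (mod 4) and 4 ∣ 72, we get s ≡ 0 (mod 4).

Only the reverse direction holds.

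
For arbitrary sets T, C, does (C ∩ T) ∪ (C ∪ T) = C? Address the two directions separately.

(⊆) This inclusion fails. Take T = {1}, C = ∅; then 1 ∈ (C ∩ T) ∪ (C ∪ T) but 1 ∉ C.

(⊇) Let x ∈ C. Then either x ∈ C and x ∉ T; or x ∈ T ∩ C. In each case x ∈ (C ∩ T) ∪ (C ∪ T), so C ⊆ (C ∩ T) ∪ (C ∪ T).

Only the reverse inclusion holds.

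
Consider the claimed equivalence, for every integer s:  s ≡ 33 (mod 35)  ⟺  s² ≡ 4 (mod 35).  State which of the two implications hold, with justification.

[⇒] Suppose s ≡ 33 (mod 35). Write s = 35j + 33. Then (35j + 33)² = 1225j² + 2310j + 1089 = 35(35j² + 66j + 31) + 4, so s² ≡ 4 (mod 35).

[⇐] This fails: take s = 2. Then 2² = 4 ≡ 4 (mod 35), yet 2 ≡ 2 (mod 35), not 33.

The forward direction holds; the converse fails.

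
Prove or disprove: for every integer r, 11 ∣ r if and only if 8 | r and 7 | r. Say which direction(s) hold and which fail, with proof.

Neither implication holds.

[⇒] This fails: take r = 11. Certainly 11 ∣ 11, but 8 ∤ 11.

[⇐] This fails: take r = 56. Both 8 ∣ 56 and 7 ∣ 56, yet 56 is not a multiple of 11 (since 56 = 5·11 + 1), so 11 ∤ 56.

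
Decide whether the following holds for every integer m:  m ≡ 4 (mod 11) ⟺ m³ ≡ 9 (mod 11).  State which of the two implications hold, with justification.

Both directions hold; the statement is true.

(⇒) Suppose m ≡ 4 (mod 11). Write m = 11j + 4. Then (11j + 4)³ = 1331j³ + 1452j² + 528j + 64 = 11(121j³ + 132j² + 48j + 5) + 9, so m³ ≡ 9 (mod 11).

(⇐) Conversely, suppose m³ ≡ 9 (mod 11). The only residue r in {0, …, 10} with r³ ≡ 9 (mod 11) is r = 4, so m ≡ 4 (mod 11).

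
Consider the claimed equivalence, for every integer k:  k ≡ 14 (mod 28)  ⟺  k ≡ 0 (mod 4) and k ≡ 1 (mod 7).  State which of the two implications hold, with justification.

Neither implication holds.

Forward direction. This fails: k = 14 gives 14 ≡ 14 (mod 28) but 14 ≡ 2 (mod 4), so the conjunction on the right does not hold.

Converse. This fails: k = 8 satisfies both congruences on the right (8 ≡ 0 mod 4 and 8 ≡ 1 mod 7) yet 8 ≡ 8 (mod 28), not 14.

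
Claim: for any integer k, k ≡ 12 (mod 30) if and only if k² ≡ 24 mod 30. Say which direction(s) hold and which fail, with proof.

Only the forward implication holds.

(⇐) This fails: take k = 18. Then 18² = 324 ≡ 24 (mod 30), yet 18 ≡ 18 (mod 30), not 12.

(⇒) Suppose k ≡ 12 (mod 30). Write k = 30j + 12. Then (30j + 12)² = 900j² + 720j + 144 = 30(30j² + 24j + 4) + 24, so k² ≡ 24 (mod 30).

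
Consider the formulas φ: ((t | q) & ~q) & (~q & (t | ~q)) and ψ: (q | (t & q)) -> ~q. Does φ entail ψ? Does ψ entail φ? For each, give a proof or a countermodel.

Not equivalent: only (⇒) holds.

(→) Assume the antecedent. If q is true, the antecedent cannot hold. If q is false, (q | (t & q)) -> ~q reduces to true regardless of the other variables. Either way (q | (t & q)) -> ~q holds.

(←) This fails. Under q = F, t = F, the left side is false but the right side is true.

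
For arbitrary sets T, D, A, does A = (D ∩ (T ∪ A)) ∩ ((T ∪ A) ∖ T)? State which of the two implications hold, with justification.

(⟹) This inclusion fails. Take T = ∅, D = ∅, A = {1}; then 1 ∈ A but 1 ∉ (D ∩ (T ∪ A)) ∩ ((T ∪ A) ∖ T).

(⟸) Let x ∈ (D ∩ (T ∪ A)) ∩ ((T ∪ A) ∖ T). Then x ∈ D ∩ A and x ∉ T, from which x ∈ A.

The sets are not equal: only the reverse inclusion holds.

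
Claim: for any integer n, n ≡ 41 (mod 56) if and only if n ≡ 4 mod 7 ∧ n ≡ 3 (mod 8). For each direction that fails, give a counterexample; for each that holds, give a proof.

(→) This fails: n = 41 gives 41 ≡ 41 (mod 56) but 41 ≡ 6 (mod 7), so the conjunction on the right does not hold.

(←) This fails: n = 11 satisfies both congruences on the right (11 ≡ 4 mod 7 and 11 ≡ 3 mod 8) yet 11 ≡ 11 (mod 56), not 41.

Both directions fail.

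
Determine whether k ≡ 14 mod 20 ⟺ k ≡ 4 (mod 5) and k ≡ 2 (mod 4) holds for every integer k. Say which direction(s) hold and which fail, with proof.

Converse. If k ≡ 4 (mod 5) and k ≡ 2 (mod 4), then by the Chinese remainder theorem k ≡ 14 (mod 20). This is exactly k ≡ 14 (mod 20).

Forward direction. Suppose k ≡ 14 (mod 20); write k = 20j + 14. Since 5 ∣ 20, reducing mod 5 gives k ≡ 14 ≡ 4 (mod 5); since 4 ∣ 20, reducing mod 4 gives k ≡ 14 ≡ 2 (mod 4).

Both directions hold; the statement is true.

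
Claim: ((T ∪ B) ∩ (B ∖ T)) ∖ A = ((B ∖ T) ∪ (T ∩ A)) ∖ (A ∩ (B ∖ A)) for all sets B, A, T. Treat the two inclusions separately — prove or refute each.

Forward inclusion. Let x ∈ ((T ∪ B) ∩ (B ∖ T)) ∖ A. Then x ∈ B and x ∉ A, T, from which x ∈ ((B ∖ T) ∪ (T ∩ A)) ∖ (A ∩ (B ∖ A)).

Reverse inclusion. This inclusion fails. Take B = {1}, A = {1}, T = ∅; then 1 ∈ ((B ∖ T) ∪ (T ∩ A)) ∖ (A ∩ (B ∖ A)) but 1 ∉ ((T ∪ B) ∩ (B ∖ T)) ∖ A.

Only the forward inclusion holds.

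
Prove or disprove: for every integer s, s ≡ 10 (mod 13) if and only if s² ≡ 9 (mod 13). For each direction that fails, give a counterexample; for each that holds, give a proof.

(←) This fails: take s = 3. Then 3² = 9 ≡ 9 (mod 13), yet 3 ≡ 3 (mod 13), not 10.

(→) Suppose s ≡ 10 (mod 13). Write s = 13j + 10. Then (13j + 10)² = 169j² + 260j + 100 = 13(13j² + 20j + 7) + 9, so s² ≡ 9 (mod 13).

Only the forward direction holds.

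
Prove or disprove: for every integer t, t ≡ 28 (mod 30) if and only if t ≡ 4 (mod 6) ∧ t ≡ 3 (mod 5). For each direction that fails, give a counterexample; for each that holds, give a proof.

Both directions hold.

(⇒) Suppose t ≡ 28 (mod 30); write t = 30j + 28. Since 6 ∣ 30, reducing mod 6 gives t ≡ 28 ≡ 4 (mod 6); since 5 ∣ 30, reducing mod 5 gives t ≡ 28 ≡ 3 (mod 5).

(⇐) Conversely, if t ≡ 4 (mod 6) and t ≡ 3 (mod 5), then by the Chinese remainder theorem t ≡ 28 (mod 30). This is exactly t ≡ 28 (mod 30).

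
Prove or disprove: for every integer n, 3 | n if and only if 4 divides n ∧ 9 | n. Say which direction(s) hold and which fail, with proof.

Only the reverse direction holds.

(→) This fails: take n = 3. Certainly 3 ∣ 3, but 4 ∤ 3.

(←) Suppose 4 ∣ n and 9 ∣ n. Any common multiple of 4 and 9 is a multiple of their lcm; here gcd(4, 9) = 1, so lcm(4, 9) = 4·9 = 36, so 36 ∣ n. Since 3 ∣ 36, it follows that 3 ∣ n.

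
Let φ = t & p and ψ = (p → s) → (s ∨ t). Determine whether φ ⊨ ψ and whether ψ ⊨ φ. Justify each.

(→) Assume the antecedent. If t is true, (p → s) → (s ∨ t) reduces to true regardless of the other variables. If t is false, the antecedent cannot hold. Either way (p → s) → (s ∨ t) holds.

(←) This fails. Under t = T, s = F, p = F, the left side is false but the right side is true.

Only the forward implication holds.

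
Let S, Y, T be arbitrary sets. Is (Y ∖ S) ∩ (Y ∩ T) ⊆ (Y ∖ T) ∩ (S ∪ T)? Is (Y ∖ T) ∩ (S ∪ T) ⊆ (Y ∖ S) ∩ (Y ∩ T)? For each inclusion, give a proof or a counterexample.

Both inclusions fail.

(⊆) This inclusion fails. Take S = ∅, Y = {1}, T = {1}; then 1 ∈ (Y ∖ S) ∩ (Y ∩ T) but 1 ∉ (Y ∖ T) ∩ (S ∪ T).

(⊇) This inclusion fails. Take S = {1}, Y = {1}, T = ∅; then 1 ∈ (Y ∖ T) ∩ (S ∪ T) but 1 ∉ (Y ∖ S) ∩ (Y ∩ T).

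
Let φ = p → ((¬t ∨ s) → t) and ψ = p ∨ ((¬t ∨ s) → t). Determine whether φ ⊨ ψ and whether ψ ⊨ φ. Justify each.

Forward direction. This fails. Under s = F, p = F, t = F, the left side is true but the right side is false.

Converse. This fails. Under s = F, p = T, t = F, the left side is false but the right side is true.

Neither direction holds.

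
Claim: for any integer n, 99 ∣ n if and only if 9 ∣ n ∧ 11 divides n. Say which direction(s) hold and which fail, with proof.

The biconditional holds.

[⇒] If 99 ∣ n, write n = 99q. Since 99 = 11·9, n = 9·(11q), so 9 ∣ n; and since 99 = 9·11, n = 11·(9q), so 11 ∣ n.

[⇐] Suppose 9 ∣ n and 11 ∣ n. Any common multiple of 9 and 11 is a multiple of their lcm; here gcd(9, 11) = 1, so lcm(9, 11) = 9·11 = 99, so 99 ∣ n.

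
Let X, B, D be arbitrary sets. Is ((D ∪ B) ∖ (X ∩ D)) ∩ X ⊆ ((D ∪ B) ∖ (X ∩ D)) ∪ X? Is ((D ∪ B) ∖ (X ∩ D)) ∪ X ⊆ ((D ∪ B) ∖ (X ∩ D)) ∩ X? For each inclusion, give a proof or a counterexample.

Forward inclusion. Let x ∈ ((D ∪ B) ∖ (X ∩ D)) ∩ X. Then x ∈ X ∩ B and x ∉ D, from which x ∈ ((D ∪ B) ∖ (X ∩ D)) ∪ X.

Reverse inclusion. This inclusion fails. Take X = {1}, B = ∅, D = ∅; then 1 ∈ ((D ∪ B) ∖ (X ∩ D)) ∪ X but 1 ∉ ((D ∪ B) ∖ (X ∩ D)) ∩ X.

Only the forward inclusion holds.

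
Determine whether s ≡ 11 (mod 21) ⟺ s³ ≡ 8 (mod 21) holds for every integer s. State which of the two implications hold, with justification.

(⇒) Suppose s ≡ 11 (mod 21). Write s = 21j + 11. Then (21j + 11)³ = 9261j³ + 14553j² + 7623j + 1331 = 21(441j³ + 693j² + 363j + 63) + 8, so s³ ≡ 8 (mod 21).

(⇐) This fails: take s = 2. Then 2³ = 8 ≡ 8 (mod 21), yet 2 ≡ 2 (mod 21), not 11.

Not equivalent: only (⇒) holds.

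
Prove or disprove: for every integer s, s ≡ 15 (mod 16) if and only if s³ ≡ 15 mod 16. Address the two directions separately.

Equivalent; both directions hold.

(⟹) Suppose s ≡ 15 (mod 16). Write s = 16j + 15. Then (16j + 15)³ = 4096j³ + 11520j² + 10800j + 3375 = 16(256j³ + 720j² + 675j + 210) + 15, so s³ ≡ 15 (mod 16).

(⟸) Conversely, suppose s³ ≡ 15 (mod 16). The only residue r in {0, …, 15} with r³ ≡ 15 (mod 16) is r = 15, so s ≡ 15 (mod 16).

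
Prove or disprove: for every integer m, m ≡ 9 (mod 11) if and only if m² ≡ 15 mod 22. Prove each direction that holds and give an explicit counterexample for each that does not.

[⇒] This fails: take m = 20. Then 20 ≡ 9 (mod 11), but 20² = 400 ≡ 4 (mod 22), not 15.

[⇐] This fails: take m = 13. Then 13² = 169 ≡ 15 (mod 22), yet 13 ≡ 2 (mod 11), not 9.

Neither implication holds.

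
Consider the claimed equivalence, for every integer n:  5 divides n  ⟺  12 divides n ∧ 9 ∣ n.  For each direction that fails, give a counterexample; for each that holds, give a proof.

(⇒) This fails: take n = 5. Certainly 5 ∣ 5, but 12 ∤ 5.

(⇐) This fails: take n = 36. Both 12 ∣ 36 and 9 ∣ 36, yet 36 is not a multiple of 5 (since 36 = 7·5 + 1), so 5 ∤ 36.

Both directions fail.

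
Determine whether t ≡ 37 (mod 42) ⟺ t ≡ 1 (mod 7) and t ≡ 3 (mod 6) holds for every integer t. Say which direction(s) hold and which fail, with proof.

(⇒) fails and (⇐) fails.

(→) This fails: t = 37 gives 37 ≡ 37 (mod 42) but 37 ≡ 2 (mod 7), so the conjunction on the right does not hold.

(←) This fails: t = 15 satisfies both congruences on the right (15 ≡ 1 mod 7 and 15 ≡ 3 mod 6) yet 15 ≡ 15 (mod 42), not 37.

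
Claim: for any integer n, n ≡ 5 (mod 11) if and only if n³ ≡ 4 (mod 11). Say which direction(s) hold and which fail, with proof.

Both implications hold.

[⇒] Suppose n ≡ 5 (mod 11). Write n = 11j + 5. Then (11j + 5)³ = 1331j³ + 1815j² + 825j + 125 = 11(121j³ + 165j² + 75j + 11) + 4, so n³ ≡ 4 (mod 11).

[⇐] For the converse, argue contrapositively. If n ≢ 5 (mod 11), then n is congruent to one of 0, 1, 2, 3, 4, 6, 7, 8, 9, 10 modulo 11, and these give n³ ≡ 0, 1, 8, 5, 9, 7, 2, 6, 3, 10 respectively — never 4.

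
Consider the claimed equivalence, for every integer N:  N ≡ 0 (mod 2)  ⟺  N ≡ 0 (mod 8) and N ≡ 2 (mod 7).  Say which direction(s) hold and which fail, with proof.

[⇐] If N ≡ 0 (mod 8) and N ≡ 2 (mod 7), then by the Chinese remainder theorem N ≡ 16 (mod 56). Since 16 ≡ 0 (mod 2) and 2 ∣ 56, we get N ≡ 0 (mod 2).

[⇒] This fails: N = 0 gives 0 ≡ 0 (mod 2) but 0 ≡ 0 (mod 7), so the conjunction on the right does not hold.

(⇒) fails; (⇐) holds.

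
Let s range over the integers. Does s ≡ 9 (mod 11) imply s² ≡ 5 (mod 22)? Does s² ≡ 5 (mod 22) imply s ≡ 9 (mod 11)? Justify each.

Both directions fail.

(⟹) This fails: take s = 9. Then 9 ≡ 9 (mod 11), but 9² = 81 ≡ 15 (mod 22), not 5.

(⟸) This fails: take s = 7. Then 7² = 49 ≡ 5 (mod 22), yet 7 ≡ 7 (mod 11), not 9.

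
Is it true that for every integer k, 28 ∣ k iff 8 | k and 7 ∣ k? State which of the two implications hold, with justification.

(⟹) This fails: take k = 28. Certainly 28 ∣ 28, but 8 ∤ 28.

(⟸) Suppose 8 ∣ k and 7 ∣ k. Any common multiple of 8 and 7 is a multiple of their lcm; here gcd(8, 7) = 1, so lcm(8, 7) = 8·7 = 56, so 56 ∣ k. Since 28 ∣ 56, it follows that 28 ∣ k.

Only the reverse direction holds.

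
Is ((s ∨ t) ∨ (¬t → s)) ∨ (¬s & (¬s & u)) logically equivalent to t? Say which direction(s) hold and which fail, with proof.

(⇒) fails; (⇐) holds.

Forward direction. This fails. Under u = T, s = F, t = F, the left side is true but the right side is false.

Converse. Assume the antecedent. If u is true, the consequent reduces to true regardless of the other variables. If u is false, the antecedent forces (u = F, s = F, t = T) or (u = F, s = T, t = T), and the consequent holds there. Either way the consequent holds.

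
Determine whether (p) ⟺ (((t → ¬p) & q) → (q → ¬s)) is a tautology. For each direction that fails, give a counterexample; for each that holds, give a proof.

(⟹) This fails. Under t = F, s = T, p = T, q = T, the left side is true but the right side is false.

(⟸) This fails. Under t = F, s = F, p = F, q = F, the left side is false but the right side is true.

Both directions fail.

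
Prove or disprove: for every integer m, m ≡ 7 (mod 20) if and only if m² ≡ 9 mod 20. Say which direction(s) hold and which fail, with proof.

(⇒) holds; (⇐) fails.

(→) Suppose m ≡ 7 (mod 20). Write m = 20j + 7. Then (20j + 7)² = 400j² + 280j + 49 = 20(20j² + 14j + 2) + 9, so m² ≡ 9 (mod 20).

(←) This fails: take m = 3. Then 3² = 9 ≡ 9 (mod 20), yet 3 ≡ 3 (mod 20), not 7.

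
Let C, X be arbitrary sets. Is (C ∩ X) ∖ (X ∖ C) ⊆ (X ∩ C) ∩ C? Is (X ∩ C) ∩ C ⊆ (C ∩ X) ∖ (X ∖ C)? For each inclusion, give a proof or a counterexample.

The two sets are equal.

Reverse inclusion. Let x ∈ (X ∩ C) ∩ C. Then x ∈ C ∩ X, from which x ∈ (C ∩ X) ∖ (X ∖ C).

Forward inclusion. Let x ∈ (C ∩ X) ∖ (X ∖ C). Then x ∈ C ∩ X, from which x ∈ (X ∩ C) ∩ C.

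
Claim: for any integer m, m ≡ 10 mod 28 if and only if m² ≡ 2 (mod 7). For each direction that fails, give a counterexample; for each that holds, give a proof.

Only the forward implication holds.

Forward direction. Suppose m ≡ 10 (mod 28). Then m² ≡ 10² = 100 (mod 28), and since 7 ∣ 28, also m² ≡ 2 (mod 7).

Converse. This fails: take m = 3. Then 3² = 9 ≡ 2 (mod 7), yet 3 ≡ 3 (mod 28), not 10.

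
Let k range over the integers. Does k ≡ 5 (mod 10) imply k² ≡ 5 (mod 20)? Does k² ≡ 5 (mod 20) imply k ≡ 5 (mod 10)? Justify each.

(→) Suppose k ≡ 5 (mod 10). Working modulo 20, k ∈ {5, 15}; for each such r, r² ≡ 5 (mod 20).

(←) Conversely, the residues r modulo 20 with r² ≡ 5 (mod 20) are exactly {5, 15}, and each is ≡ 5 (mod 10).

Both directions hold; the statement is true.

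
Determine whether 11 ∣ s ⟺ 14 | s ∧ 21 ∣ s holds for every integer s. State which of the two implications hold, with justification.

(→) This fails: take s = 11. Certainly 11 ∣ 11, but 14 ∤ 11.

(←) This fails: take s = 42. Both 14 ∣ 42 and 21 ∣ 42, yet 42 is not a multiple of 11 (since 42 = 3·11 + 9), so 11 ∤ 42.

Neither implication holds.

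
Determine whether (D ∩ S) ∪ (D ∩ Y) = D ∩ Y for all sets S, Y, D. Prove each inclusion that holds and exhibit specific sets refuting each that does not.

(⟸) Let x ∈ D ∩ Y. Then either x ∈ Y ∩ D and x ∉ S; or x ∈ S ∩ Y ∩ D. In each case x ∈ (D ∩ S) ∪ (D ∩ Y), so D ∩ Y ⊆ (D ∩ S) ∪ (D ∩ Y).

(⟹) This inclusion fails. Take S = {1}, Y = ∅, D = {1}; then 1 ∈ (D ∩ S) ∪ (D ∩ Y) but 1 ∉ D ∩ Y.

The sets are not equal: only the reverse inclusion holds.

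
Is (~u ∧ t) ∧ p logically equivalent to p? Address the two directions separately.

The forward direction holds; the converse fails.

(⇐) This fails. Under p = T, u = F, t = F, the left side is false but the right side is true.

(⇒) Assume the antecedent. If p is true, p reduces to true regardless of the other variables. If p is false, the antecedent cannot hold. Either way p holds.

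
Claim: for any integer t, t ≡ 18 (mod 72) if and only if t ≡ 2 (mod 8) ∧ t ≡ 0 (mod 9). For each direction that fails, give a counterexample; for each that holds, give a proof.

(⟹) Suppose t ≡ 18 (mod 72); write t = 72j + 18. Since 8 ∣ 72, reducing mod 8 gives t ≡ 18 ≡ 2 (mod 8); since 9 ∣ 72, reducing mod 9 gives t ≡ 18 ≡ 0 (mod 9).

(⟸) Conversely, if t ≡ 2 (mod 8) and t ≡ 0 (mod 9), then by the Chinese remainder theorem t ≡ 18 (mod 72). This is exactly t ≡ 18 (mod 72).

Both directions hold.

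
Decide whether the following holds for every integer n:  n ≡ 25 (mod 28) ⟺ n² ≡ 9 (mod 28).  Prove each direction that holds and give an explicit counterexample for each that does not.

Only the forward implication holds.

(→) Suppose n ≡ 25 (mod 28). Write n = 28j + 25. Then (28j + 25)² = 784j² + 1400j + 625 = 28(28j² + 50j + 22) + 9, so n² ≡ 9 (mod 28).

(←) This fails: take n = 3. Then 3² = 9 ≡ 9 (mod 28), yet 3 ≡ 3 (mod 28), not 25.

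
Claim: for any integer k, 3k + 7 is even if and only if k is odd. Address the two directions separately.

(⟹) Suppose 3k + 7 is even. Since 3 is odd, 3k and k have the same parity, so 3k + 7 ≡ k + 7 (mod 2). As 7 is odd, 3k + 7 is even exactly when k is odd. Thus k is odd.

(⟸) Conversely, suppose k is odd; write k = 2j + 1. Then 3k + 7 = 3·(2j + 1) + 7 = 2·3j + 10, which is even.

The biconditional holds.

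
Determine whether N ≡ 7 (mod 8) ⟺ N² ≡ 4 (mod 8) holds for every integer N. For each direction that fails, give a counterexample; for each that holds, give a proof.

(⇒) fails and (⇐) fails.

Forward direction. This fails: take N = 7. Then 7 ≡ 7 (mod 8), but 7² = 49 ≡ 1 (mod 8), not 4.

Converse. This fails: take N = 2. Then 2² = 4 ≡ 4 (mod 8), yet 2 ≡ 2 (mod 8), not 7.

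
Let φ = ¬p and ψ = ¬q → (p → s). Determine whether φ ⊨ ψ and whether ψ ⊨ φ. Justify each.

Only the forward implication holds.

(⇒) Assume the antecedent. If q is true, ¬q → (p → s) reduces to true regardless of the other variables. If q is false, the antecedent forces (q = F, p = F, s = F) or (q = F, p = F, s = T), and ¬q → (p → s) holds there. Either way ¬q → (p → s) holds.

(⇐) This fails. Under q = T, p = T, s = F, the left side is false but the right side is true.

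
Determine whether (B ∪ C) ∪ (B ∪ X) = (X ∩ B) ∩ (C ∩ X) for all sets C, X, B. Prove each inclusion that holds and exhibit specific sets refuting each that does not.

(⊆) fails; (⊇) holds.

Reverse inclusion. Let x ∈ (X ∩ B) ∩ (C ∩ X). Then x ∈ C ∩ X ∩ B, from which x ∈ (B ∪ C) ∪ (B ∪ X).

Forward inclusion. This inclusion fails. Take C = {1}, X = ∅, B = ∅; then 1 ∈ (B ∪ C) ∪ (B ∪ X) but 1 ∉ (X ∩ B) ∩ (C ∩ X).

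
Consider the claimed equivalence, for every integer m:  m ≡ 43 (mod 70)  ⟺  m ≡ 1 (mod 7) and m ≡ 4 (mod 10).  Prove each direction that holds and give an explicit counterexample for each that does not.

Neither direction holds.

Forward direction. This fails: m = 43 gives 43 ≡ 43 (mod 70) but 43 ≡ 3 (mod 10), so the conjunction on the right does not hold.

Converse. This fails: m = 64 satisfies both congruences on the right (64 ≡ 1 mod 7 and 64 ≡ 4 mod 10) yet 64 ≡ 64 (mod 70), not 43.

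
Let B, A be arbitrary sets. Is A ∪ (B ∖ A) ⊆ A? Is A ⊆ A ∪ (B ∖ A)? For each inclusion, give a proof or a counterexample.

The sets are not equal: only the reverse inclusion holds.

(⊆) This inclusion fails. Take B = {1}, A = ∅; then 1 ∈ A ∪ (B ∖ A) but 1 ∉ A.

(⊇) Let x ∈ A. Then either x ∈ A and x ∉ B; or x ∈ B ∩ A. In each case x ∈ A ∪ (B ∖ A), so A ⊆ A ∪ (B ∖ A).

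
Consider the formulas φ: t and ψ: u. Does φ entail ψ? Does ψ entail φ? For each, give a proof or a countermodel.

Forward direction. This fails. Under u = F, t = T, the left side is true but the right side is false.

Converse. This fails. Under u = T, t = F, the left side is false but the right side is true.

Both directions fail.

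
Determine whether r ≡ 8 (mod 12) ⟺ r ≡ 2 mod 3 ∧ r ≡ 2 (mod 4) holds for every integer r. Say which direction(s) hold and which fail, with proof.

Neither direction holds.

(→) This fails: r = 8 gives 8 ≡ 8 (mod 12) but 8 ≡ 0 (mod 4), so the conjunction on the right does not hold.

(←) This fails: r = 2 satisfies both congruences on the right (2 ≡ 2 mod 3 and 2 ≡ 2 mod 4) yet 2 ≡ 2 (mod 12), not 8.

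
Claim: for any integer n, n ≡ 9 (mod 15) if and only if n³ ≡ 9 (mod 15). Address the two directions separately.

(→) Suppose n ≡ 9 (mod 15). Write n = 15j + 9. Then (15j + 9)³ = 3375j³ + 6075j² + 3645j + 729 = 15(225j³ + 405j² + 243j + 48) + 9, so n³ ≡ 9 (mod 15).

(←) Conversely, suppose n³ ≡ 9 (mod 15). The only residue r in {0, …, 14} with r³ ≡ 9 (mod 15) is r = 9, so n ≡ 9 (mod 15).

Both implications hold.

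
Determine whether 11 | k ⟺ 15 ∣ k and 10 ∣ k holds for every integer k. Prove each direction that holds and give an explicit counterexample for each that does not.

Neither direction holds.

[⇒] This fails: take k = 11. Certainly 11 ∣ 11, but 15 ∤ 11.

[⇐] This fails: take k = 30. Both 15 ∣ 30 and 10 ∣ 30, yet 30 is not a multiple of 11 (since 30 = 2·11 + 8), so 11 ∤ 30.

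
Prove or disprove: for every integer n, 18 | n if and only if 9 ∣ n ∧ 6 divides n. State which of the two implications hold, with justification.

The biconditional holds.

(⟹) If 18 ∣ n, write n = 18q. Since 18 = 2·9, n = 9·(2q), so 9 ∣ n; and since 18 = 3·6, n = 6·(3q), so 6 ∣ n.

(⟸) Suppose 9 ∣ n and 6 ∣ n. Any common multiple of 9 and 6 is a multiple of their lcm; here lcm(9, 6) = 9·6/gcd(9, 6) = 54/3 = 18, so 18 ∣ n.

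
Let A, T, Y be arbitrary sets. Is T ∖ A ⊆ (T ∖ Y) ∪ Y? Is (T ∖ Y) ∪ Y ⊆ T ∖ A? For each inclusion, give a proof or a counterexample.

The sets are not equal: only the forward inclusion holds.

(⟹) Let x ∈ T ∖ A. Then either x ∈ T and x ∉ A, Y; or x ∈ T ∩ Y and x ∉ A. In each case x ∈ (T ∖ Y) ∪ Y, so T ∖ A ⊆ (T ∖ Y) ∪ Y.

(⟸) This inclusion fails. Take A = {1}, T = {1}, Y = ∅; then 1 ∈ (T ∖ Y) ∪ Y but 1 ∉ T ∖ A.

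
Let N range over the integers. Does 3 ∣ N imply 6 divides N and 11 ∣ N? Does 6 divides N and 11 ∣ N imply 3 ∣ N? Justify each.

The forward direction fails; the converse holds.

[⇒] This fails: take N = 3. Certainly 3 ∣ 3, but 6 ∤ 3.

[⇐] Suppose 6 ∣ N and 11 ∣ N. Any common multiple of 6 and 11 is a multiple of their lcm; here gcd(6, 11) = 1, so lcm(6, 11) = 6·11 = 66, so 66 ∣ N. Since 3 ∣ 66, it follows that 3 ∣ N.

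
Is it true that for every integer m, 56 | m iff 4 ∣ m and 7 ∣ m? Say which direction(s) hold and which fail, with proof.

Not equivalent: only (⇒) holds.

(⇒) If 56 ∣ m, write m = 56q. Since 56 = 14·4, m = 4·(14q), so 4 ∣ m; and since 56 = 8·7, m = 7·(8q), so 7 ∣ m.

(⇐) This fails: take m = 28. Both 4 ∣ 28 and 7 ∣ 28, yet 28 is not a multiple of 56 (since 28 = 0·56 + 28), so 56 ∤ 28.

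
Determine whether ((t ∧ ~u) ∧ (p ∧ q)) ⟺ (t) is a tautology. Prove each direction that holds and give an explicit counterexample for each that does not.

Only the forward implication holds.

(→) Assume the antecedent. If q is true, the antecedent forces (q = T, t = T, p = T, u = F), and t holds there. If q is false, the antecedent cannot hold. Either way t holds.

(←) This fails. Under q = F, t = T, p = F, u = F, the left side is false but the right side is true.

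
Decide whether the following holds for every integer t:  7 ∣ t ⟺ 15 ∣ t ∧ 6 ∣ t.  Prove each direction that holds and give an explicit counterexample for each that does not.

Neither implication holds.

(⇒) This fails: take t = 7. Certainly 7 ∣ 7, but 15 ∤ 7.

(⇐) This fails: take t = 30. Both 15 ∣ 30 and 6 ∣ 30, yet 30 is not a multiple of 7 (since 30 = 4·7 + 2), so 7 ∤ 30.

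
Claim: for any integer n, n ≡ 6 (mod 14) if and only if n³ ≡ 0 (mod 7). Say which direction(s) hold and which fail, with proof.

Neither implication holds.

(⟹) This fails: take n = 6. Then 6 ≡ 6 (mod 14), but 6³ = 216 ≡ 6 (mod 7), not 0.

(⟸) This fails: take n = 0. Then 0³ = 0 ≡ 0 (mod 7), yet 0 ≡ 0 (mod 14), not 6.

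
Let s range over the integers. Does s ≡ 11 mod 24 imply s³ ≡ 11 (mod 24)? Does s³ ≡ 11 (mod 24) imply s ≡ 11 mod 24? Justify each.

The biconditional holds.

Forward direction. Suppose s ≡ 11 mod 24. Write s = 24j + 11. Then (24j + 11)³ = 13824j³ + 19008j² + 8712j + 1331 = 24(576j³ + 792j² + 363j + 55) + 11, so s³ ≡ 11 (mod 24).

Converse. Suppose s³ ≡ 11 (mod 24). The only residue r in {0, …, 23} with r³ ≡ 11 (mod 24) is r = 11, so s ≡ 11 (mod 24).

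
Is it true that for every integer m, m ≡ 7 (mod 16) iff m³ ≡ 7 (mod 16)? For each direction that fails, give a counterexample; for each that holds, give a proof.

Both directions hold; the statement is true.

(⟸) Suppose m³ ≡ 7 (mod 16). The only residue r in {0, …, 15} with r³ ≡ 7 (mod 16) is r = 7, so m ≡ 7 (mod 16).

(⟹) Suppose m ≡ 7 (mod 16). Write m = 16j + 7. Then (16j + 7)³ = 4096j³ + 5376j² + 2352j + 343 = 16(256j³ + 336j² + 147j + 21) + 7, so m³ ≡ 7 (mod 16).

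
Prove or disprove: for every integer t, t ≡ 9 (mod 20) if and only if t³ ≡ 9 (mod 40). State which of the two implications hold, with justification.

(⇒) This fails: take t = 29. Then 29 ≡ 9 (mod 20), but 29³ = 24389 ≡ 29 (mod 40), not 9.

(⇐) Conversely, the residues r modulo 40 with r³ ≡ 9 (mod 40) are exactly {9}, and each is ≡ 9 (mod 20).

The forward direction fails; the converse holds.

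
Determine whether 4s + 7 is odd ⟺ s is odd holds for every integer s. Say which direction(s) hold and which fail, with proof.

The forward direction fails; the converse holds.

[⇐] Suppose s is odd. Since 4 is even, 4s is even for every s, so 4s + 7 has the same parity as 7, which is odd. Hence 4s + 7 is odd.

[⇒] This fails: take s = 0. Then 4s + 7 = 7, which is odd, yet s = 0 is even, not odd.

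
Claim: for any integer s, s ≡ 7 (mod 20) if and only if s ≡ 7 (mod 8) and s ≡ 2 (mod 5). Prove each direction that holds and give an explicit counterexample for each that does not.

[⇒] This fails: s = 27 gives 27 ≡ 7 (mod 20) but 27 ≡ 3 (mod 8), so the conjunction on the right does not hold.

[⇐] Conversely, if s ≡ 7 (mod 8) and s ≡ 2 (mod 5), then by the Chinese remainder theorem s ≡ 7 (mod 40). Since 7 ≡ 7 (mod 20) and 20 ∣ 40, we get s ≡ 7 (mod 20).

(⇒) fails; (⇐) holds.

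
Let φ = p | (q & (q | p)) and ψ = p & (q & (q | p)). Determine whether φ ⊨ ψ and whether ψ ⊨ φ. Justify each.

Not equivalent: only (⇐) holds.

Forward direction. This fails. Under q = T, p = F, the left side is true but the right side is false.

Converse. Assume the antecedent. If q is true, p | (q & (q | p)) reduces to true regardless of the other variables. If q is false, the antecedent cannot hold. Either way p | (q & (q | p)) holds.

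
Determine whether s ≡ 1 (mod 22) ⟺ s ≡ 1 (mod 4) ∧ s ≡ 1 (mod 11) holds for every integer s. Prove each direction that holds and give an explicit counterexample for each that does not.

(→) This fails: s = 23 gives 23 ≡ 1 (mod 22) but 23 ≡ 3 (mod 4), so the conjunction on the right does not hold.

(←) Conversely, if s ≡ 1 (mod 4) and s ≡ 1 (mod 11), then by the Chinese remainder theorem s ≡ 1 (mod 44). Since 1 ≡ 1 (mod 22) and 22 ∣ 44, we get s ≡ 1 (mod 22).

Only the converse holds.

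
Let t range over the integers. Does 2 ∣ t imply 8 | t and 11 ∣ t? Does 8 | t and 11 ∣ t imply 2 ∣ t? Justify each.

(⟹) This fails: take t = 2. Certainly 2 ∣ 2, but 8 ∤ 2.

(⟸) Suppose 8 ∣ t and 11 ∣ t. Any common multiple of 8 and 11 is a multiple of their lcm; here gcd(8, 11) = 1, so lcm(8, 11) = 8·11 = 88, so 88 ∣ t. Since 2 ∣ 88, it follows that 2 ∣ t.

(⇒) fails; (⇐) holds.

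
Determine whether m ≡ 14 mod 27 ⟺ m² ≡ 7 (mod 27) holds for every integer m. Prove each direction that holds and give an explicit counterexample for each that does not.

(←) This fails: take m = 13. Then 13² = 169 ≡ 7 (mod 27), yet 13 ≡ 13 (mod 27), not 14.

(→) Suppose m ≡ 14 mod 27. Write m = 27j + 14. Then (27j + 14)² = 729j² + 756j + 196 = 27(27j² + 28j + 7) + 7, so m² ≡ 7 (mod 27).

Not equivalent: only (⇒) holds.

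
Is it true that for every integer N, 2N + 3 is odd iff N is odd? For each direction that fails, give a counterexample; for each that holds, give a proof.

The forward direction fails; the converse holds.

[⇐] Suppose N is odd. Since 2 is even, 2N is even for every N, so 2N + 3 has the same parity as 3, which is odd. Hence 2N + 3 is odd.

[⇒] This fails: take N = 0. Then 2N + 3 = 3, which is odd, yet N = 0 is even, not odd.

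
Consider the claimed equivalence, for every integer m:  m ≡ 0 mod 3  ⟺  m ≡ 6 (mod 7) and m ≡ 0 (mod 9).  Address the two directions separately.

The forward direction fails; the converse holds.

[⇒] This fails: m = 0 gives 0 ≡ 0 (mod 3) but 0 ≡ 0 (mod 7), so the conjunction on the right does not hold.

[⇐] Conversely, if m ≡ 6 (mod 7) and m ≡ 0 (mod 9), then by the Chinese remainder theorem m ≡ 27 (mod 63). Since 27 ≡ 0 (mod 3) and 3 ∣ 63, we get m ≡ 0 (mod 3).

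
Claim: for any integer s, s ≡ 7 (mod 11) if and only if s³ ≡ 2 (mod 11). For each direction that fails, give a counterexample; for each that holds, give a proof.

Forward direction. Suppose s ≡ 7 (mod 11). Write s = 11j + 7. Then (11j + 7)³ = 1331j³ + 2541j² + 1617j + 343 = 11(121j³ + 231j² + 147j + 31) + 2, so s³ ≡ 2 (mod 11).

Converse. Suppose s³ ≡ 2 (mod 11). The only residue r in {0, …, 10} with r³ ≡ 2 (mod 11) is r = 7, so s ≡ 7 (mod 11).

Equivalent; both directions hold.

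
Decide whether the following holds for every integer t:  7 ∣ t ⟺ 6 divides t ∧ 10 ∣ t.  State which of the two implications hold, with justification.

Both directions fail.

[⇒] This fails: take t = 7. Certainly 7 ∣ 7, but 6 ∤ 7.

[⇐] This fails: take t = 30. Both 6 ∣ 30 and 10 ∣ 30, yet 30 is not a multiple of 7 (since 30 = 4·7 + 2), so 7 ∤ 30.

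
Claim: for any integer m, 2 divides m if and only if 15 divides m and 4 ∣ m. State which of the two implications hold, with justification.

Only the reverse direction holds.

[⇒] This fails: take m = 2. Certainly 2 ∣ 2, but 15 ∤ 2.

[⇐] Suppose 15 ∣ m and 4 ∣ m. Any common multiple of 15 and 4 is a multiple of their lcm; here gcd(15, 4) = 1, so lcm(15, 4) = 15·4 = 60, so 60 ∣ m. Since 2 ∣ 60, it follows that 2 ∣ m.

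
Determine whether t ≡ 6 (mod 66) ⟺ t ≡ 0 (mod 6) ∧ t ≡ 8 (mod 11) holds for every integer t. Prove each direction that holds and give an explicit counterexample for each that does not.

(⟹) This fails: t = 6 gives 6 ≡ 6 (mod 66) but 6 ≡ 6 (mod 11), so the conjunction on the right does not hold.

(⟸) This fails: t = 30 satisfies both congruences on the right (30 ≡ 0 mod 6 and 30 ≡ 8 mod 11) yet 30 ≡ 30 (mod 66), not 6.

Neither direction holds.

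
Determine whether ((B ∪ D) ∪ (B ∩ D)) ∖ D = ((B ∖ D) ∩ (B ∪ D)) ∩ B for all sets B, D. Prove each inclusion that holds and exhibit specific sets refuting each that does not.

Both inclusions hold; the sets are equal.

(⟹) Let x ∈ ((B ∪ D) ∪ (B ∩ D)) ∖ D. Then x ∈ B and x ∉ D, from which x ∈ ((B ∖ D) ∩ (B ∪ D)) ∩ B.

(⟸) Let x ∈ ((B ∖ D) ∩ (B ∪ D)) ∩ B. Then x ∈ B and x ∉ D, from which x ∈ ((B ∪ D) ∪ (B ∩ D)) ∖ D.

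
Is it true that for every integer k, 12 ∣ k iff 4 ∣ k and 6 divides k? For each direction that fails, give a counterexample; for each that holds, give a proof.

Both implications hold.

(⟸) Suppose 4 ∣ k and 6 ∣ k. Any common multiple of 4 and 6 is a multiple of their lcm; here lcm(4, 6) = 4·6/gcd(4, 6) = 24/2 = 12, so 12 ∣ k.

(⟹) If 12 ∣ k, write k = 12q. Since 12 = 3·4, k = 4·(3q), so 4 ∣ k; and since 12 = 2·6, k = 6·(2q), so 6 ∣ k.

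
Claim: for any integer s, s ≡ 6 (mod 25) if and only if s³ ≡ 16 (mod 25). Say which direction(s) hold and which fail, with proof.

[⇒] Suppose s ≡ 6 (mod 25). Write s = 25j + 6. Then (25j + 6)³ = 15625j³ + 11250j² + 2700j + 216 = 25(625j³ + 450j² + 108j + 8) + 16, so s³ ≡ 16 (mod 25).

[⇐] Conversely, suppose s³ ≡ 16 (mod 25). The only residue r in {0, …, 24} with r³ ≡ 16 (mod 25) is r = 6, so s ≡ 6 (mod 25).

The biconditional holds.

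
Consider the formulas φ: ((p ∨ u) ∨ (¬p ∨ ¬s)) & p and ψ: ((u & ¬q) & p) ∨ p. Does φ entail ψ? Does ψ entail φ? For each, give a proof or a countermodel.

The biconditional holds.

(⟹) Assume the antecedent. If p is true, ((u & ¬q) & p) ∨ p reduces to true regardless of the other variables. If p is false, the antecedent cannot hold. Either way ((u & ¬q) & p) ∨ p holds.

(⟸) Assume the antecedent. If p is true, ((p ∨ u) ∨ (¬p ∨ ¬s)) & p reduces to true regardless of the other variables. If p is false, the antecedent cannot hold. Either way ((p ∨ u) ∨ (¬p ∨ ¬s)) & p holds.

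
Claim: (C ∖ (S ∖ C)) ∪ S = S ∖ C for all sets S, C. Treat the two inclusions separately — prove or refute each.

Only the reverse inclusion holds.

(⊆) This inclusion fails. Take S = ∅, C = {1}; then 1 ∈ (C ∖ (S ∖ C)) ∪ S but 1 ∉ S ∖ C.

(⊇) Let x ∈ S ∖ C. Then x ∈ S and x ∉ C, from which x ∈ (C ∖ (S ∖ C)) ∪ S.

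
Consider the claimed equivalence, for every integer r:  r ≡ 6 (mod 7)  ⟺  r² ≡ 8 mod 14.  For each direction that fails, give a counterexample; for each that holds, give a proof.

(⇒) This fails: take r = 13. Then 13 ≡ 6 (mod 7), but 13² = 169 ≡ 1 (mod 14), not 8.

(⇐) This fails: take r = 8. Then 8² = 64 ≡ 8 (mod 14), yet 8 ≡ 1 (mod 7), not 6.

Neither implication holds.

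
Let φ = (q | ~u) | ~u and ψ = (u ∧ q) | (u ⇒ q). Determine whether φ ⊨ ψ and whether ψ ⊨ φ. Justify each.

(⟹) Assume the antecedent. If q is true, (u ∧ q) | (u ⇒ q) reduces to true regardless of the other variables. If q is false, the antecedent forces (q = F, u = F), and (u ∧ q) | (u ⇒ q) holds there. Either way (u ∧ q) | (u ⇒ q) holds.

(⟸) Assume the antecedent. If q is true, (q | ~u) | ~u reduces to true regardless of the other variables. If q is false, the antecedent forces (q = F, u = F), and (q | ~u) | ~u holds there. Either way (q | ~u) | ~u holds.

Equivalent; both directions hold.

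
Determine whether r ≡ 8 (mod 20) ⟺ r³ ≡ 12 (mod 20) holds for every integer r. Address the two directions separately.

The forward direction holds; the converse fails.

Converse. This fails: take r = 18. Then 18³ = 5832 ≡ 12 (mod 20), yet 18 ≡ 18 (mod 20), not 8.

Forward direction. Suppose r ≡ 8 (mod 20). Write r = 20j + 8. Then (20j + 8)³ = 8000j³ + 9600j² + 3840j + 512 = 20(400j³ + 480j² + 192j + 25) + 12, so r³ ≡ 12 (mod 20).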